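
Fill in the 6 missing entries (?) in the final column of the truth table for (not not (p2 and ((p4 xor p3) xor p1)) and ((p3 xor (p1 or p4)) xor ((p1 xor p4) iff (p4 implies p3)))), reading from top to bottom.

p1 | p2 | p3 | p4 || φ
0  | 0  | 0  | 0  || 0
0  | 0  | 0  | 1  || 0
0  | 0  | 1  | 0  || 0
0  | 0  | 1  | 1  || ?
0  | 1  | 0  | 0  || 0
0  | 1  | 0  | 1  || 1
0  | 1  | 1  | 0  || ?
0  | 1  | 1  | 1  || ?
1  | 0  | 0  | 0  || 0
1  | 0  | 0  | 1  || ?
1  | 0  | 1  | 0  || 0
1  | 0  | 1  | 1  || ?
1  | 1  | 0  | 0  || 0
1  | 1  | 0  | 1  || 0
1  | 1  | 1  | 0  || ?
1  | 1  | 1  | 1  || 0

Row p1=0, p2=0, p3=1, p4=1: not not (p2 and ((p4 xor p3) xor p1)) = 0, ((p3 xor (p1 or p4)) xor ((p1 xor p4) iff (p4 implies p3))) = 1, so the formula = 0.
Row p1=0, p2=1, p3=1, p4=0: not not (p2 and ((p4 xor p3) xor p1)) = 1, ((p3 xor (p1 or p4)) xor ((p1 xor p4) iff (p4 implies p3))) = 1, so the formula = 1.
Row p1=0, p2=1, p3=1, p4=1: not not (p2 and ((p4 xor p3) xor p1)) = 0, ((p3 xor (p1 or p4)) xor ((p1 xor p4) iff (p4 implies p3))) = 1, so the formula = 0.
Row p1=1, p2=0, p3=0, p4=1: not not (p2 and ((p4 xor p3) xor p1)) = 0, ((p3 xor (p1 or p4)) xor ((p1 xor p4) iff (p4 implies p3))) = 0, so the formula = 0.
Row p1=1, p2=0, p3=1, p4=1: not not (p2 and ((p4 xor p3) xor p1)) = 0, ((p3 xor (p1 or p4)) xor ((p1 xor p4) iff (p4 implies p3))) = 0, so the formula = 0.
Row p1=1, p2=1, p3=1, p4=0: not not (p2 and ((p4 xor p3) xor p1)) = 0, ((p3 xor (p1 or p4)) xor ((p1 xor p4) iff (p4 implies p3))) = 1, so the formula = 0.

0, 1, 0, 0, 0, 0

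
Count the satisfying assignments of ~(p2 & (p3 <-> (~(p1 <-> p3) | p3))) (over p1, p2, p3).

  p1     p2     p3   |    φ  
False  False  False  |   True
False  False   True  |   True
False   True  False  |  False
False   True   True  |  False
 True  False  False  |   True
 True  False   True  |   True
 True   True  False  |   True
 True   True   True  |  False
The formula is true on 5 of the 8 rows.

5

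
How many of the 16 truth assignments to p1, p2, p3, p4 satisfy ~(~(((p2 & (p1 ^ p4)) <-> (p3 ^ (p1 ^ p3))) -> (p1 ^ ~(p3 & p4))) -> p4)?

p1  p2  p3  p4  |  φ
F   F   F   F   |  F
F   F   F   T   |  F
F   F   T   F   |  F
F   F   T   T   |  F
F   T   F   F   |  F
F   T   F   T   |  F
F   T   T   F   |  F
F   T   T   T   |  F
T   F   F   F   |  F
T   F   F   T   |  F
T   F   T   F   |  F
T   F   T   T   |  F
T   T   F   F   |  T
T   T   F   T   |  F
T   T   T   F   |  T
T   T   T   T   |  F
The formula is true on 2 of the 16 rows.

2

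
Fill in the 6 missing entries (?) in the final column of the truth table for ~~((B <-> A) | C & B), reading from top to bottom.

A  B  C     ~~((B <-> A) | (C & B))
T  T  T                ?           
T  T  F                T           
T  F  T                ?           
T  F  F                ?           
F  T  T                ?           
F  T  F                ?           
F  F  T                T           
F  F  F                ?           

T, F, F, T, F, T

Row A=T, B=T, C=T: ((B <-> A) | C & B) = T, ~((B <-> A) | C & B) = F, so ~~((B <-> A) | (C & B)) = T.
Row A=T, B=F, C=T: ((B <-> A) | C & B) = F, ~((B <-> A) | C & B) = T, so ~~((B <-> A) | (C & B)) = F.
Row A=T, B=F, C=F: ((B <-> A) | C & B) = F, ~((B <-> A) | C & B) = T, so ~~((B <-> A) | (C & B)) = F.
Row A=F, B=T, C=T: ((B <-> A) | C & B) = T, ~((B <-> A) | C & B) = F, so ~~((B <-> A) | (C & B)) = T.
Row A=F, B=T, C=F: ((B <-> A) | C & B) = F, ~((B <-> A) | C & B) = T, so ~~((B <-> A) | (C & B)) = F.
Row A=F, B=F, C=F: ((B <-> A) | C & B) = T, ~((B <-> A) | C & B) = F, so ~~((B <-> A) | (C & B)) = T.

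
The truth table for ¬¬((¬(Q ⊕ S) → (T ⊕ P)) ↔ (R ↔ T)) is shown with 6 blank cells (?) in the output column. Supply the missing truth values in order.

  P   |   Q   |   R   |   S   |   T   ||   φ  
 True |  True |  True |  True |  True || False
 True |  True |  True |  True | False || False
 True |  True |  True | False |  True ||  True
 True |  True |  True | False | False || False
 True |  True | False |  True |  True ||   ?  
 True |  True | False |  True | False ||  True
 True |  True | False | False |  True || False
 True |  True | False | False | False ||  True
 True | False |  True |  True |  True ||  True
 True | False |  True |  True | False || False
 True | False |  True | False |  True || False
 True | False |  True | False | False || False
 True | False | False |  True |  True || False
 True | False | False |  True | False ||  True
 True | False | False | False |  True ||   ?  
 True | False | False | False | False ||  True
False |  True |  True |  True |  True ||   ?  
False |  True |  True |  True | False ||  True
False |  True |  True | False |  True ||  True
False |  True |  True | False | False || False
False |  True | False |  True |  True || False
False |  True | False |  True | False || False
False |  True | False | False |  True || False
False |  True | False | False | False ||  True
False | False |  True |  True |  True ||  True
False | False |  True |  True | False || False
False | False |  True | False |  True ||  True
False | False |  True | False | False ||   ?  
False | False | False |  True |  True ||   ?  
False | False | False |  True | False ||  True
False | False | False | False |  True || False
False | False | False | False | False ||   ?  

True, True, True, True, False, False

Row P=True, Q=True, R=False, S=True, T=True: ((¬(Q ⊕ S) → (T ⊕ P)) ↔ (R ↔ T)) = True, ¬((¬(Q ⊕ S) → (T ⊕ P)) ↔ (R ↔ T)) = False, so the formula = True.
Row P=True, Q=False, R=False, S=False, T=True: ((¬(Q ⊕ S) → (T ⊕ P)) ↔ (R ↔ T)) = True, ¬((¬(Q ⊕ S) → (T ⊕ P)) ↔ (R ↔ T)) = False, so the formula = True.
Row P=False, Q=True, R=True, S=True, T=True: ((¬(Q ⊕ S) → (T ⊕ P)) ↔ (R ↔ T)) = True, ¬((¬(Q ⊕ S) → (T ⊕ P)) ↔ (R ↔ T)) = False, so the formula = True.
Row P=False, Q=False, R=True, S=False, T=False: ((¬(Q ⊕ S) → (T ⊕ P)) ↔ (R ↔ T)) = True, ¬((¬(Q ⊕ S) → (T ⊕ P)) ↔ (R ↔ T)) = False, so the formula = True.
Row P=False, Q=False, R=False, S=True, T=True: ((¬(Q ⊕ S) → (T ⊕ P)) ↔ (R ↔ T)) = False, ¬((¬(Q ⊕ S) → (T ⊕ P)) ↔ (R ↔ T)) = True, so the formula = False.
Row P=False, Q=False, R=False, S=False, T=False: ((¬(Q ⊕ S) → (T ⊕ P)) ↔ (R ↔ T)) = False, ¬((¬(Q ⊕ S) → (T ⊕ P)) ↔ (R ↔ T)) = True, so the formula = False.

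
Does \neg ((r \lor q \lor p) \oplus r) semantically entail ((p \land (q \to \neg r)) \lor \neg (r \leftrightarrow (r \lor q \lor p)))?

no

p  q  r  |  φ  ψ
F  F  F  |  T  F
F  F  T  |  T  F
F  T  F  |  F  T
F  T  T  |  T  F
T  F  F  |  F  T
T  F  T  |  T  T
T  T  F  |  F  T
T  T  T  |  T  F
At p=F, q=F, r=F we have φ true but ψ false, so φ does not entail ψ.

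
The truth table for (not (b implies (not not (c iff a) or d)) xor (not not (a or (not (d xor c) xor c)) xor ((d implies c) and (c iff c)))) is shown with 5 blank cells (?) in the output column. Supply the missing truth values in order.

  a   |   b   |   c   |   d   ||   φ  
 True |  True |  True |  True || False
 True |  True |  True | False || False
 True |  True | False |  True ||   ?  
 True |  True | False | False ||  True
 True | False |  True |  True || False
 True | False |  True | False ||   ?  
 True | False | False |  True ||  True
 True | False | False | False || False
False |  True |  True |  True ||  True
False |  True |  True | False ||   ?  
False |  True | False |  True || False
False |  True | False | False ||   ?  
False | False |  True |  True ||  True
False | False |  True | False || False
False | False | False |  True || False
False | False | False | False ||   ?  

True, False, True, False, False

Row a=True, b=True, c=False, d=True: not (b implies (not not (c iff a) or d)) = False, (not not (a or (not (d xor c) xor c)) xor ((d implies c) and (c iff c))) = True, so the formula = True.
Row a=True, b=False, c=True, d=False: not (b implies (not not (c iff a) or d)) = False, (not not (a or (not (d xor c) xor c)) xor ((d implies c) and (c iff c))) = False, so the formula = False.
Row a=False, b=True, c=True, d=False: not (b implies (not not (c iff a) or d)) = True, (not not (a or (not (d xor c) xor c)) xor ((d implies c) and (c iff c))) = False, so the formula = True.
Row a=False, b=True, c=False, d=False: not (b implies (not not (c iff a) or d)) = False, (not not (a or (not (d xor c) xor c)) xor ((d implies c) and (c iff c))) = False, so the formula = False.
Row a=False, b=False, c=False, d=False: not (b implies (not not (c iff a) or d)) = False, (not not (a or (not (d xor c) xor c)) xor ((d implies c) and (c iff c))) = False, so the formula = False.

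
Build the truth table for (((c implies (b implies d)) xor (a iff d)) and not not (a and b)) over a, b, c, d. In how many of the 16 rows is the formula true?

a  b  c  d  |  φ
1  1  1  1  |  0
1  1  1  0  |  0
1  1  0  1  |  0
1  1  0  0  |  1
1  0  1  1  |  0
1  0  1  0  |  0
1  0  0  1  |  0
1  0  0  0  |  0
0  1  1  1  |  0
0  1  1  0  |  0
0  1  0  1  |  0
0  1  0  0  |  0
0  0  1  1  |  0
0  0  1  0  |  0
0  0  0  1  |  0
0  0  0  0  |  0
The formula is true on 1 of the 16 rows.

1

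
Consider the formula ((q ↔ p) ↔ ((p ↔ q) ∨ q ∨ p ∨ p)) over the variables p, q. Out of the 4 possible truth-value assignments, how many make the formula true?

2

  p   |   q   | (q ↔ p) | (p ↔ q) | ((p ↔ q) ∨ q ∨ p ∨ p) |   φ  
----- | ----- | ------- | ------- | --------------------- | -----
 True |  True |   True  |   True  |          True         |  True
 True | False |  False  |  False  |          True         | False
False |  True |  False  |  False  |          True         | False
False | False |   True  |   True  |          True         |  True
The formula is true on 2 of the 4 rows.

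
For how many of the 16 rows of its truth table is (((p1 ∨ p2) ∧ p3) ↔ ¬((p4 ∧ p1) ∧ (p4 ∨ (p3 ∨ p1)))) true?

p1 | p2 | p3 | p4 || φ
1  | 1  | 1  | 1  || 0
1  | 1  | 1  | 0  || 1
1  | 1  | 0  | 1  || 1
1  | 1  | 0  | 0  || 0
1  | 0  | 1  | 1  || 0
1  | 0  | 1  | 0  || 1
1  | 0  | 0  | 1  || 1
1  | 0  | 0  | 0  || 0
0  | 1  | 1  | 1  || 1
0  | 1  | 1  | 0  || 1
0  | 1  | 0  | 1  || 0
0  | 1  | 0  | 0  || 0
0  | 0  | 1  | 1  || 0
0  | 0  | 1  | 0  || 0
0  | 0  | 0  | 1  || 0
0  | 0  | 0  | 0  || 0
The formula is true on 6 of the 16 rows.

6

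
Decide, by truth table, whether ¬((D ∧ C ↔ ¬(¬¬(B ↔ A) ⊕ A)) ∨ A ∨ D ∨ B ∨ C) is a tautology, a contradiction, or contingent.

A | B | C | D | (D ∧ C) | (B ↔ A) | ¬(B ↔ A) | ¬¬(B ↔ A) | (¬¬(B ↔ A) ⊕ A) | ¬(¬¬(B ↔ A) ⊕ A) | ((D ∧ C) ↔ ¬(¬¬(B ↔ A) ⊕ A)) | (A ∨ D ∨ B ∨ C) | φ
- | - | - | - | ------- | ------- | -------- | --------- | --------------- | ---------------- | ---------------------------- | --------------- | -
T | T | T | T |    T    |    T    |    F     |     T     |        F        |        T         |              T               |        T        | F
T | T | T | F |    F    |    T    |    F     |     T     |        F        |        T         |              F               |        T        | F
T | T | F | T |    F    |    T    |    F     |     T     |        F        |        T         |              F               |        T        | F
T | T | F | F |    F    |    T    |    F     |     T     |        F        |        T         |              F               |        T        | F
T | F | T | T |    T    |    F    |    T     |     F     |        T        |        F         |              F               |        T        | F
T | F | T | F |    F    |    F    |    T     |     F     |        T        |        F         |              T               |        T        | F
T | F | F | T |    F    |    F    |    T     |     F     |        T        |        F         |              T               |        T        | F
T | F | F | F |    F    |    F    |    T     |     F     |        T        |        F         |              T               |        T        | F
F | T | T | T |    T    |    F    |    T     |     F     |        F        |        T         |              T               |        T        | F
F | T | T | F |    F    |    F    |    T     |     F     |        F        |        T         |              F               |        T        | F
F | T | F | T |    F    |    F    |    T     |     F     |        F        |        T         |              F               |        T        | F
F | T | F | F |    F    |    F    |    T     |     F     |        F        |        T         |              F               |        T        | F
F | F | T | T |    T    |    T    |    F     |     T     |        T        |        F         |              F               |        T        | F
F | F | T | F |    F    |    T    |    F     |     T     |        T        |        F         |              T               |        T        | F
F | F | F | T |    F    |    T    |    F     |     T     |        T        |        F         |              T               |        T        | F
F | F | F | F |    F    |    T    |    F     |     T     |        T        |        F         |              T               |        F        | F
Every row is F, so the formula is a contradiction.

contradiction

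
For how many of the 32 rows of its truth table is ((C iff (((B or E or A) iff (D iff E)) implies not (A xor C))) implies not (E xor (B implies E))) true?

A  B  C  D  E  |  φ
T  T  T  T  T  |  T
T  T  T  T  F  |  T
T  T  T  F  T  |  T
T  T  T  F  F  |  T
T  T  F  T  T  |  T
T  T  F  T  F  |  T
T  T  F  F  T  |  T
T  T  F  F  F  |  T
T  F  T  T  T  |  T
T  F  T  T  F  |  F
T  F  T  F  T  |  T
T  F  T  F  F  |  F
T  F  F  T  T  |  T
T  F  F  T  F  |  T
T  F  F  F  T  |  T
T  F  F  F  F  |  F
F  T  T  T  T  |  T
F  T  T  T  F  |  T
F  T  T  F  T  |  T
F  T  T  F  F  |  T
F  T  F  T  T  |  T
F  T  F  T  F  |  T
F  T  F  F  T  |  T
F  T  F  F  F  |  T
F  F  T  T  T  |  T
F  F  T  T  F  |  T
F  F  T  F  T  |  T
F  F  T  F  F  |  F
F  F  F  T  T  |  T
F  F  F  T  F  |  T
F  F  F  F  T  |  T
F  F  F  F  F  |  T
The formula is true on 28 of the 32 rows.

28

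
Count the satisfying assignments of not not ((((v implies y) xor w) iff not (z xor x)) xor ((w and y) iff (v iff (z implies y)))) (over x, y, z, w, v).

16

x | y | z | w | v || φ
T | T | T | T | T || T
T | T | T | T | F || F
T | T | T | F | T || T
T | T | T | F | F || F
T | T | F | T | T || F
T | T | F | T | F || T
T | T | F | F | T || F
T | T | F | F | F || T
T | F | T | T | T || F
T | F | T | T | F || F
T | F | T | F | T || T
T | F | T | F | F || T
T | F | F | T | T || F
T | F | F | T | F || F
T | F | F | F | T || T
T | F | F | F | F || T
F | T | T | T | T || F
F | T | T | T | F || T
F | T | T | F | T || F
F | T | T | F | F || T
F | T | F | T | T || T
F | T | F | T | F || F
F | T | F | F | T || T
F | T | F | F | F || F
F | F | T | T | T || T
F | F | T | T | F || T
F | F | T | F | T || F
F | F | T | F | F || F
F | F | F | T | T || T
F | F | F | T | F || T
F | F | F | F | T || F
F | F | F | F | F || F
The formula is true on 16 of the 32 rows.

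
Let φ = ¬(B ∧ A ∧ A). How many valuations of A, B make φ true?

A | B || (B ∧ A ∧ A) | ¬(B ∧ A ∧ A)
1 | 1 ||      1      |      0      
1 | 0 ||      0      |      1      
0 | 1 ||      0      |      1      
0 | 0 ||      0      |      1      
The formula is true on 3 of the 4 rows.

3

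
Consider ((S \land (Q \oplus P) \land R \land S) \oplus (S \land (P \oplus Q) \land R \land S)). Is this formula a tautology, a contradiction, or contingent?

contradiction

P | Q | R | S || φ
1 | 1 | 1 | 1 || 0
1 | 1 | 1 | 0 || 0
1 | 1 | 0 | 1 || 0
1 | 1 | 0 | 0 || 0
1 | 0 | 1 | 1 || 0
1 | 0 | 1 | 0 || 0
1 | 0 | 0 | 1 || 0
1 | 0 | 0 | 0 || 0
0 | 1 | 1 | 1 || 0
0 | 1 | 1 | 0 || 0
0 | 1 | 0 | 1 || 0
0 | 1 | 0 | 0 || 0
0 | 0 | 1 | 1 || 0
0 | 0 | 1 | 0 || 0
0 | 0 | 0 | 1 || 0
0 | 0 | 0 | 0 || 0
Every row is 0, so the formula is a contradiction.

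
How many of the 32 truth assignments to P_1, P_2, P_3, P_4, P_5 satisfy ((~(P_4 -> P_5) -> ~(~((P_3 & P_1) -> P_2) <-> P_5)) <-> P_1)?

17

P_1 | P_2 | P_3 | P_4 | P_5 | φ
--- | --- | --- | --- | --- | -
 1  |  1  |  1  |  1  |  1  | 1
 1  |  1  |  1  |  1  |  0  | 0
 1  |  1  |  1  |  0  |  1  | 1
 1  |  1  |  1  |  0  |  0  | 1
 1  |  1  |  0  |  1  |  1  | 1
 1  |  1  |  0  |  1  |  0  | 0
 1  |  1  |  0  |  0  |  1  | 1
 1  |  1  |  0  |  0  |  0  | 1
 1  |  0  |  1  |  1  |  1  | 1
 1  |  0  |  1  |  1  |  0  | 1
 1  |  0  |  1  |  0  |  1  | 1
 1  |  0  |  1  |  0  |  0  | 1
 1  |  0  |  0  |  1  |  1  | 1
 1  |  0  |  0  |  1  |  0  | 0
 1  |  0  |  0  |  0  |  1  | 1
 1  |  0  |  0  |  0  |  0  | 1
 0  |  1  |  1  |  1  |  1  | 0
 0  |  1  |  1  |  1  |  0  | 1
 0  |  1  |  1  |  0  |  1  | 0
 0  |  1  |  1  |  0  |  0  | 0
 0  |  1  |  0  |  1  |  1  | 0
 0  |  1  |  0  |  1  |  0  | 1
 0  |  1  |  0  |  0  |  1  | 0
 0  |  1  |  0  |  0  |  0  | 0
 0  |  0  |  1  |  1  |  1  | 0
 0  |  0  |  1  |  1  |  0  | 1
 0  |  0  |  1  |  0  |  1  | 0
 0  |  0  |  1  |  0  |  0  | 0
 0  |  0  |  0  |  1  |  1  | 0
 0  |  0  |  0  |  1  |  0  | 1
 0  |  0  |  0  |  0  |  1  | 0
 0  |  0  |  0  |  0  |  0  | 0
The formula is true on 17 of the 32 rows.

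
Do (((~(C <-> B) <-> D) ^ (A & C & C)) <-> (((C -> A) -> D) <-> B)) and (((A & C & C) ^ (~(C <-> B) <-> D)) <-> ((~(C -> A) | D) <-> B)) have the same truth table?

A | B | C | D | φ | ψ
- | - | - | - | - | -
T | T | T | T | T | T
T | T | T | F | T | T
T | T | F | T | T | T
T | T | F | F | T | T
T | F | T | T | T | T
T | F | T | F | T | T
T | F | F | T | T | T
T | F | F | F | T | T
F | T | T | T | F | F
F | T | T | F | T | T
F | T | F | T | T | T
F | T | F | F | T | T
F | F | T | T | F | F
F | F | T | F | T | T
F | F | F | T | T | T
F | F | F | F | T | T
The columns for φ and ψ agree on every row, so they are logically equivalent.

equivalent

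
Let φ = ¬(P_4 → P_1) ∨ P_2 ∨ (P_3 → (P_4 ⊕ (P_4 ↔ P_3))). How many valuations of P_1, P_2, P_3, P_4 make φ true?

P_1  P_2  P_3  P_4  |  φ
 F    F    F    F   |  T
 F    F    F    T   |  T
 F    F    T    F   |  F
 F    F    T    T   |  T
 F    T    F    F   |  T
 F    T    F    T   |  T
 F    T    T    F   |  T
 F    T    T    T   |  T
 T    F    F    F   |  T
 T    F    F    T   |  T
 T    F    T    F   |  F
 T    F    T    T   |  F
 T    T    F    F   |  T
 T    T    F    T   |  T
 T    T    T    F   |  T
 T    T    T    T   |  T
The formula is true on 13 of the 16 rows.

13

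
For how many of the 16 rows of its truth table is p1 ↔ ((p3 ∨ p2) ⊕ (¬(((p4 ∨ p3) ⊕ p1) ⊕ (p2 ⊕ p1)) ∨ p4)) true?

p1 | p2 | p3 | p4 || φ
T  | T  | T  | T  || F
T  | T  | T  | F  || F
T  | T  | F  | T  || F
T  | T  | F  | F  || T
T  | F  | T  | T  || F
T  | F  | T  | F  || T
T  | F  | F  | T  || T
T  | F  | F  | F  || T
F  | T  | T  | T  || T
F  | T  | T  | F  || T
F  | T  | F  | T  || T
F  | T  | F  | F  || F
F  | F  | T  | T  || T
F  | F  | T  | F  || F
F  | F  | F  | T  || F
F  | F  | F  | F  || F
The formula is true on 8 of the 16 rows.

8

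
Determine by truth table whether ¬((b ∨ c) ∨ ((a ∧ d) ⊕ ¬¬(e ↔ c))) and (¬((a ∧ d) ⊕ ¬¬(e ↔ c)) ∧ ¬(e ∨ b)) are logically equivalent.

not equivalent

a  b  c  d  e  |  φ  ψ
0  0  0  0  0  |  0  0
0  0  0  0  1  |  1  0
0  0  0  1  0  |  0  0
0  0  0  1  1  |  1  0
0  0  1  0  0  |  0  1
0  0  1  0  1  |  0  0
0  0  1  1  0  |  0  1
0  0  1  1  1  |  0  0
0  1  0  0  0  |  0  0
0  1  0  0  1  |  0  0
0  1  0  1  0  |  0  0
0  1  0  1  1  |  0  0
0  1  1  0  0  |  0  0
0  1  1  0  1  |  0  0
0  1  1  1  0  |  0  0
0  1  1  1  1  |  0  0
1  0  0  0  0  |  0  0
1  0  0  0  1  |  1  0
1  0  0  1  0  |  1  1
1  0  0  1  1  |  0  0
1  0  1  0  0  |  0  1
1  0  1  0  1  |  0  0
1  0  1  1  0  |  0  0
1  0  1  1  1  |  0  0
1  1  0  0  0  |  0  0
1  1  0  0  1  |  0  0
1  1  0  1  0  |  0  0
1  1  0  1  1  |  0  0
1  1  1  0  0  |  0  0
1  1  1  0  1  |  0  0
1  1  1  1  0  |  0  0
1  1  1  1  1  |  0  0
The columns differ at a=0, b=0, c=0, d=0, e=1 (φ=1, ψ=0), so they are not equivalent.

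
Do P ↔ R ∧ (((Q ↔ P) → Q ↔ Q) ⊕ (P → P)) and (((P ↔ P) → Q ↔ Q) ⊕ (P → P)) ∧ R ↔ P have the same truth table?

P  Q  R  |  φ  ψ
T  T  T  |  F  F
T  T  F  |  F  F
T  F  T  |  T  F
T  F  F  |  F  F
F  T  T  |  T  T
F  T  F  |  T  T
F  F  T  |  T  T
F  F  F  |  T  T
The columns differ at P=T, Q=F, R=T (φ=T, ψ=F), so they are not equivalent.

not equivalent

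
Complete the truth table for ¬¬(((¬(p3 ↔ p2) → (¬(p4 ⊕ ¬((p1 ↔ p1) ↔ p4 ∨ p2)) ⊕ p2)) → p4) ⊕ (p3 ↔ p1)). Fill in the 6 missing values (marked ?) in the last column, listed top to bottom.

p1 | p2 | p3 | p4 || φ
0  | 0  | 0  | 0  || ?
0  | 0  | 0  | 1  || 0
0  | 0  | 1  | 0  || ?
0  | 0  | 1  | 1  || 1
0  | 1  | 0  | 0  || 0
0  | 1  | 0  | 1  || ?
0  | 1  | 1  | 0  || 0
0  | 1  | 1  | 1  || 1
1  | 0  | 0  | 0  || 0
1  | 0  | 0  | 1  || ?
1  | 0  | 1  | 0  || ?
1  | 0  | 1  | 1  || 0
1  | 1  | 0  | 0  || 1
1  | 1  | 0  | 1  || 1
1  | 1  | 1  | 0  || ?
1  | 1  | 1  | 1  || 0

Row p1=0, p2=0, p3=0, p4=0: (((¬(p3 ↔ p2) → (¬(p4 ⊕ ¬((p1 ↔ p1) ↔ p4 ∨ p2)) ⊕ p2)) → p4) ⊕ (p3 ↔ p1)) = 1, ¬(((¬(p3 ↔ p2) → (¬(p4 ⊕ ¬((p1 ↔ p1) ↔ p4 ∨ p2)) ⊕ p2)) → p4) ⊕ (p3 ↔ p1)) = 0, so the formula = 1.
Row p1=0, p2=0, p3=1, p4=0: (((¬(p3 ↔ p2) → (¬(p4 ⊕ ¬((p1 ↔ p1) ↔ p4 ∨ p2)) ⊕ p2)) → p4) ⊕ (p3 ↔ p1)) = 1, ¬(((¬(p3 ↔ p2) → (¬(p4 ⊕ ¬((p1 ↔ p1) ↔ p4 ∨ p2)) ⊕ p2)) → p4) ⊕ (p3 ↔ p1)) = 0, so the formula = 1.
Row p1=0, p2=1, p3=0, p4=1: (((¬(p3 ↔ p2) → (¬(p4 ⊕ ¬((p1 ↔ p1) ↔ p4 ∨ p2)) ⊕ p2)) → p4) ⊕ (p3 ↔ p1)) = 0, ¬(((¬(p3 ↔ p2) → (¬(p4 ⊕ ¬((p1 ↔ p1) ↔ p4 ∨ p2)) ⊕ p2)) → p4) ⊕ (p3 ↔ p1)) = 1, so the formula = 0.
Row p1=1, p2=0, p3=0, p4=1: (((¬(p3 ↔ p2) → (¬(p4 ⊕ ¬((p1 ↔ p1) ↔ p4 ∨ p2)) ⊕ p2)) → p4) ⊕ (p3 ↔ p1)) = 1, ¬(((¬(p3 ↔ p2) → (¬(p4 ⊕ ¬((p1 ↔ p1) ↔ p4 ∨ p2)) ⊕ p2)) → p4) ⊕ (p3 ↔ p1)) = 0, so the formula = 1.
Row p1=1, p2=0, p3=1, p4=0: (((¬(p3 ↔ p2) → (¬(p4 ⊕ ¬((p1 ↔ p1) ↔ p4 ∨ p2)) ⊕ p2)) → p4) ⊕ (p3 ↔ p1)) = 0, ¬(((¬(p3 ↔ p2) → (¬(p4 ⊕ ¬((p1 ↔ p1) ↔ p4 ∨ p2)) ⊕ p2)) → p4) ⊕ (p3 ↔ p1)) = 1, so the formula = 0.
Row p1=1, p2=1, p3=1, p4=0: (((¬(p3 ↔ p2) → (¬(p4 ⊕ ¬((p1 ↔ p1) ↔ p4 ∨ p2)) ⊕ p2)) → p4) ⊕ (p3 ↔ p1)) = 1, ¬(((¬(p3 ↔ p2) → (¬(p4 ⊕ ¬((p1 ↔ p1) ↔ p4 ∨ p2)) ⊕ p2)) → p4) ⊕ (p3 ↔ p1)) = 0, so the formula = 1.

1, 1, 0, 1, 0, 1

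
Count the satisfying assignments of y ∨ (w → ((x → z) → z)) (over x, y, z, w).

x | y | z | w || (x → z) | ((x → z) → z) | (w → ((x → z) → z)) | (y ∨ (w → ((x → z) → z)))
F | F | F | F ||    T    |       F       |          T          |             T            
F | F | F | T ||    T    |       F       |          F          |             F            
F | F | T | F ||    T    |       T       |          T          |             T            
F | F | T | T ||    T    |       T       |          T          |             T            
F | T | F | F ||    T    |       F       |          T          |             T            
F | T | F | T ||    T    |       F       |          F          |             T            
F | T | T | F ||    T    |       T       |          T          |             T            
F | T | T | T ||    T    |       T       |          T          |             T            
T | F | F | F ||    F    |       T       |          T          |             T            
T | F | F | T ||    F    |       T       |          T          |             T            
T | F | T | F ||    T    |       T       |          T          |             T            
T | F | T | T ||    T    |       T       |          T          |             T            
T | T | F | F ||    F    |       T       |          T          |             T            
T | T | F | T ||    F    |       T       |          T          |             T            
T | T | T | F ||    T    |       T       |          T          |             T            
T | T | T | T ||    T    |       T       |          T          |             T            
The formula is true on 15 of the 16 rows.

15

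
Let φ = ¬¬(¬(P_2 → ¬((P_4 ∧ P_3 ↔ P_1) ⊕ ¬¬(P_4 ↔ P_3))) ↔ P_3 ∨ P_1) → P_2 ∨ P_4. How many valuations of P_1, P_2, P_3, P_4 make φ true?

P_1  P_2  P_3  P_4  |  (P_4 ∧ P_3)  ((P_4 ∧ P_3) ↔ P_1)  (P_4 ↔ P_3)  ¬(P_4 ↔ P_3)  ¬¬(P_4 ↔ P_3)  (P_3 ∨ P_1)  (P_2 ∨ P_4)  φ
 0    0    0    0   |       0                1                1            0              1             0            0       0
 0    0    0    1   |       0                1                0            1              0             0            1       1
 0    0    1    0   |       0                1                0            1              0             1            0       1
 0    0    1    1   |       1                0                1            0              1             1            1       1
 0    1    0    0   |       0                1                1            0              1             0            1       1
 0    1    0    1   |       0                1                0            1              0             0            1       1
 0    1    1    0   |       0                1                0            1              0             1            1       1
 0    1    1    1   |       1                0                1            0              1             1            1       1
 1    0    0    0   |       0                0                1            0              1             1            0       1
 1    0    0    1   |       0                0                0            1              0             1            1       1
 1    0    1    0   |       0                0                0            1              0             1            0       1
 1    0    1    1   |       1                1                1            0              1             1            1       1
 1    1    0    0   |       0                0                1            0              1             1            1       1
 1    1    0    1   |       0                0                0            1              0             1            1       1
 1    1    1    0   |       0                0                0            1              0             1            1       1
 1    1    1    1   |       1                1                1            0              1             1            1       1
The formula is true on 15 of the 16 rows.

15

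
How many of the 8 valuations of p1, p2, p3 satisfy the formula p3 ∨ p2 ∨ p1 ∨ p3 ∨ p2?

7

p1 | p2 | p3 | ((p3 ∨ p2) ∨ ((p1 ∨ p3) ∨ p2))
-- | -- | -- | ------------------------------
T  | T  | T  |               T               
T  | T  | F  |               T               
T  | F  | T  |               T               
T  | F  | F  |               T               
F  | T  | T  |               T               
F  | T  | F  |               T               
F  | F  | T  |               T               
F  | F  | F  |               F               
The formula is true on 7 of the 8 rows.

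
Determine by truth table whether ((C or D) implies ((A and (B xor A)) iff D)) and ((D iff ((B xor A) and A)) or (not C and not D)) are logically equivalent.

equivalent

A  B  C  D  |  φ  ψ
1  1  1  1  |  0  0
1  1  1  0  |  1  1
1  1  0  1  |  0  0
1  1  0  0  |  1  1
1  0  1  1  |  1  1
1  0  1  0  |  0  0
1  0  0  1  |  1  1
1  0  0  0  |  1  1
0  1  1  1  |  0  0
0  1  1  0  |  1  1
0  1  0  1  |  0  0
0  1  0  0  |  1  1
0  0  1  1  |  0  0
0  0  1  0  |  1  1
0  0  0  1  |  0  0
0  0  0  0  |  1  1
The columns for φ and ψ agree on every row, so they are logically equivalent.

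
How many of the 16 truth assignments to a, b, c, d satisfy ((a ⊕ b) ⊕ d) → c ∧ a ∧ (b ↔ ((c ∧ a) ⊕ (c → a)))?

  a   |   b   |   c   |   d   | (a ⊕ b) | ((a ⊕ b) ⊕ d) | (c ∧ a) | (c → a) | ((c ∧ a) ⊕ (c → a)) | (b ↔ ((c ∧ a) ⊕ (c → a))) |   φ  
----- | ----- | ----- | ----- | ------- | ------------- | ------- | ------- | ------------------- | ------------------------- | -----
False | False | False | False |  False  |     False     |  False  |   True  |         True        |           False           |  True
False | False | False |  True |  False  |      True     |  False  |   True  |         True        |           False           | False
False | False |  True | False |  False  |     False     |  False  |  False  |        False        |            True           |  True
False | False |  True |  True |  False  |      True     |  False  |  False  |        False        |            True           | False
False |  True | False | False |   True  |      True     |  False  |   True  |         True        |            True           | False
False |  True | False |  True |   True  |     False     |  False  |   True  |         True        |            True           |  True
False |  True |  True | False |   True  |      True     |  False  |  False  |        False        |           False           | False
False |  True |  True |  True |   True  |     False     |  False  |  False  |        False        |           False           |  True
 True | False | False | False |   True  |      True     |  False  |   True  |         True        |           False           | False
 True | False | False |  True |   True  |     False     |  False  |   True  |         True        |           False           |  True
 True | False |  True | False |   True  |      True     |   True  |   True  |        False        |            True           |  True
 True | False |  True |  True |   True  |     False     |   True  |   True  |        False        |            True           |  True
 True |  True | False | False |  False  |     False     |  False  |   True  |         True        |            True           |  True
 True |  True | False |  True |  False  |      True     |  False  |   True  |         True        |            True           | False
 True |  True |  True | False |  False  |     False     |   True  |   True  |        False        |           False           |  True
 True |  True |  True |  True |  False  |      True     |   True  |   True  |        False        |           False           | False
The formula is true on 9 of the 16 rows.

9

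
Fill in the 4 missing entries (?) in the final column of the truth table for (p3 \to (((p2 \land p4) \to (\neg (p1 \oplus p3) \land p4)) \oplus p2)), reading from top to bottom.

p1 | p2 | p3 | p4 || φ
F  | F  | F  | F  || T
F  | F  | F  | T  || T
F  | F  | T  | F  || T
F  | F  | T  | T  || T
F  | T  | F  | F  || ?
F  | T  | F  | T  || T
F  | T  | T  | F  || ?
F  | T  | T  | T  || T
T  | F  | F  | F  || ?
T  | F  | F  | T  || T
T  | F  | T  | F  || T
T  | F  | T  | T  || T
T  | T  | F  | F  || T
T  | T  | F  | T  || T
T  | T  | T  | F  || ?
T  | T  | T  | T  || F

T, F, T, F

Row p1=F, p2=T, p3=F, p4=F: (((p2 \land p4) \to (\neg (p1 \oplus p3) \land p4)) \oplus p2) = F, so the formula = T.
Row p1=F, p2=T, p3=T, p4=F: (((p2 \land p4) \to (\neg (p1 \oplus p3) \land p4)) \oplus p2) = F, so the formula = F.
Row p1=T, p2=F, p3=F, p4=F: (((p2 \land p4) \to (\neg (p1 \oplus p3) \land p4)) \oplus p2) = T, so the formula = T.
Row p1=T, p2=T, p3=T, p4=F: (((p2 \land p4) \to (\neg (p1 \oplus p3) \land p4)) \oplus p2) = F, so the formula = F.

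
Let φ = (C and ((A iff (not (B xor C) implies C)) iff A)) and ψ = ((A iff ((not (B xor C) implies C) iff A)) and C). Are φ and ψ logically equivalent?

A | B | C | φ | ψ
- | - | - | - | -
T | T | T | T | T
T | T | F | F | F
T | F | T | T | T
T | F | F | F | F
F | T | T | T | T
F | T | F | F | F
F | F | T | T | T
F | F | F | F | F
The columns for φ and ψ agree on every row, so they are logically equivalent.

equivalent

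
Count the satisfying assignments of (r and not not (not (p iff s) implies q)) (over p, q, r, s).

p | q | r | s | (p iff s) | not (p iff s) | (not (p iff s) implies q) | φ
- | - | - | - | --------- | ------------- | ------------------------- | -
T | T | T | T |     T     |       F       |             T             | T
T | T | T | F |     F     |       T       |             T             | T
T | T | F | T |     T     |       F       |             T             | F
T | T | F | F |     F     |       T       |             T             | F
T | F | T | T |     T     |       F       |             T             | T
T | F | T | F |     F     |       T       |             F             | F
T | F | F | T |     T     |       F       |             T             | F
T | F | F | F |     F     |       T       |             F             | F
F | T | T | T |     F     |       T       |             T             | T
F | T | T | F |     T     |       F       |             T             | T
F | T | F | T |     F     |       T       |             T             | F
F | T | F | F |     T     |       F       |             T             | F
F | F | T | T |     F     |       T       |             F             | F
F | F | T | F |     T     |       F       |             T             | T
F | F | F | T |     F     |       T       |             F             | F
F | F | F | F |     T     |       F       |             T             | F
The formula is true on 6 of the 16 rows.

6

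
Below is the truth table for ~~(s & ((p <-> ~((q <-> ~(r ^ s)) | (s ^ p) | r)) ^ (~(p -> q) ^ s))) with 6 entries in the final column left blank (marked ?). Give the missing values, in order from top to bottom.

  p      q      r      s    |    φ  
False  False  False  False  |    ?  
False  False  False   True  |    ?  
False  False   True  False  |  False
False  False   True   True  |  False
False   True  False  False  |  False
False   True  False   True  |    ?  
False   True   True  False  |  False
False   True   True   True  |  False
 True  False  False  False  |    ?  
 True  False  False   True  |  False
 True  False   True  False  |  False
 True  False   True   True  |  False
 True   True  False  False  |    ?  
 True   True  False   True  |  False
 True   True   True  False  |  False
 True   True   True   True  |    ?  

Row p=False, q=False, r=False, s=False: (s & ((p <-> ~((q <-> ~(r ^ s)) | (s ^ p) | r)) ^ (~(p -> q) ^ s))) = False, ~(s & ((p <-> ~((q <-> ~(r ^ s)) | (s ^ p) | r)) ^ (~(p -> q) ^ s))) = True, so the formula = False.
Row p=False, q=False, r=False, s=True: (s & ((p <-> ~((q <-> ~(r ^ s)) | (s ^ p) | r)) ^ (~(p -> q) ^ s))) = False, ~(s & ((p <-> ~((q <-> ~(r ^ s)) | (s ^ p) | r)) ^ (~(p -> q) ^ s))) = True, so the formula = False.
Row p=False, q=True, r=False, s=True: (s & ((p <-> ~((q <-> ~(r ^ s)) | (s ^ p) | r)) ^ (~(p -> q) ^ s))) = False, ~(s & ((p <-> ~((q <-> ~(r ^ s)) | (s ^ p) | r)) ^ (~(p -> q) ^ s))) = True, so the formula = False.
Row p=True, q=False, r=False, s=False: (s & ((p <-> ~((q <-> ~(r ^ s)) | (s ^ p) | r)) ^ (~(p -> q) ^ s))) = False, ~(s & ((p <-> ~((q <-> ~(r ^ s)) | (s ^ p) | r)) ^ (~(p -> q) ^ s))) = True, so the formula = False.
Row p=True, q=True, r=False, s=False: (s & ((p <-> ~((q <-> ~(r ^ s)) | (s ^ p) | r)) ^ (~(p -> q) ^ s))) = False, ~(s & ((p <-> ~((q <-> ~(r ^ s)) | (s ^ p) | r)) ^ (~(p -> q) ^ s))) = True, so the formula = False.
Row p=True, q=True, r=True, s=True: (s & ((p <-> ~((q <-> ~(r ^ s)) | (s ^ p) | r)) ^ (~(p -> q) ^ s))) = True, ~(s & ((p <-> ~((q <-> ~(r ^ s)) | (s ^ p) | r)) ^ (~(p -> q) ^ s))) = False, so the formula = True.

False, False, False, False, False, True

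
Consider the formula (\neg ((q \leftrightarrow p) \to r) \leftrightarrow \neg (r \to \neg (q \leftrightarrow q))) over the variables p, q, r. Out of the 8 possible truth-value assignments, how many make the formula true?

p  q  r  |  φ
F  F  F  |  F
F  F  T  |  F
F  T  F  |  T
F  T  T  |  F
T  F  F  |  T
T  F  T  |  F
T  T  F  |  F
T  T  T  |  F
The formula is true on 2 of the 8 rows.

2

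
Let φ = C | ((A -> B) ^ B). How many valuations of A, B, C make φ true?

A  B  C     (C | ((A -> B) ^ B))
1  1  1              1          
1  1  0              0          
1  0  1              1          
1  0  0              0          
0  1  1              1          
0  1  0              0          
0  0  1              1          
0  0  0              1          
The formula is true on 5 of the 8 rows.

5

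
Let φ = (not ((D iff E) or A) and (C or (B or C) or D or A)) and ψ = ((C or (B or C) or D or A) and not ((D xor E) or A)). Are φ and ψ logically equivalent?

not equivalent

A | B | C | D | E | φ | ψ
- | - | - | - | - | - | -
T | T | T | T | T | F | F
T | T | T | T | F | F | F
T | T | T | F | T | F | F
T | T | T | F | F | F | F
T | T | F | T | T | F | F
T | T | F | T | F | F | F
T | T | F | F | T | F | F
T | T | F | F | F | F | F
T | F | T | T | T | F | F
T | F | T | T | F | F | F
T | F | T | F | T | F | F
T | F | T | F | F | F | F
T | F | F | T | T | F | F
T | F | F | T | F | F | F
T | F | F | F | T | F | F
T | F | F | F | F | F | F
F | T | T | T | T | F | T
F | T | T | T | F | T | F
F | T | T | F | T | T | F
F | T | T | F | F | F | T
F | T | F | T | T | F | T
F | T | F | T | F | T | F
F | T | F | F | T | T | F
F | T | F | F | F | F | T
F | F | T | T | T | F | T
F | F | T | T | F | T | F
F | F | T | F | T | T | F
F | F | T | F | F | F | T
F | F | F | T | T | F | T
F | F | F | T | F | T | F
F | F | F | F | T | F | F
F | F | F | F | F | F | F
The columns differ at A=F, B=T, C=T, D=T, E=T (φ=F, ψ=T), so they are not equivalent.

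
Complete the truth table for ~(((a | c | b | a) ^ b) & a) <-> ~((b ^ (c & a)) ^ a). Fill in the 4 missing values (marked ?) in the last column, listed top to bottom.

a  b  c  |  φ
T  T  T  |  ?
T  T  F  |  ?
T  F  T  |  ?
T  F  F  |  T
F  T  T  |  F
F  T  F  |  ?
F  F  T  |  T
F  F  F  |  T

Row a=T, b=T, c=T: ~(((a | c | b | a) ^ b) & a) = T, ~((b ^ (c & a)) ^ a) = F, so the formula = F.
Row a=T, b=T, c=F: ~(((a | c | b | a) ^ b) & a) = T, ~((b ^ (c & a)) ^ a) = T, so the formula = T.
Row a=T, b=F, c=T: ~(((a | c | b | a) ^ b) & a) = F, ~((b ^ (c & a)) ^ a) = T, so the formula = F.
Row a=F, b=T, c=F: ~(((a | c | b | a) ^ b) & a) = T, ~((b ^ (c & a)) ^ a) = F, so the formula = F.

F, T, F, F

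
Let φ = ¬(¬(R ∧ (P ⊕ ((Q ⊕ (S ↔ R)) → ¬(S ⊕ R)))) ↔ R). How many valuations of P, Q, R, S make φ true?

P | Q | R | S || φ
0 | 0 | 0 | 0 || 1
0 | 0 | 0 | 1 || 1
0 | 0 | 1 | 0 || 1
0 | 0 | 1 | 1 || 1
0 | 1 | 0 | 0 || 1
0 | 1 | 0 | 1 || 1
0 | 1 | 1 | 0 || 0
0 | 1 | 1 | 1 || 1
1 | 0 | 0 | 0 || 1
1 | 0 | 0 | 1 || 1
1 | 0 | 1 | 0 || 0
1 | 0 | 1 | 1 || 0
1 | 1 | 0 | 0 || 1
1 | 1 | 0 | 1 || 1
1 | 1 | 1 | 0 || 1
1 | 1 | 1 | 1 || 0
The formula is true on 12 of the 16 rows.

12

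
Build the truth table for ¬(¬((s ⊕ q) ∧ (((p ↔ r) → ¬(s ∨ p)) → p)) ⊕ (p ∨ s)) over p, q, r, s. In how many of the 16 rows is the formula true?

7

p | q | r | s || (s ⊕ q) | (p ↔ r) | (s ∨ p) | ¬(s ∨ p) | ((p ↔ r) → ¬(s ∨ p)) | (((p ↔ r) → ¬(s ∨ p)) → p) | (p ∨ s) | φ
F | F | F | F ||    F    |    T    |    F    |    T     |          T           |             F              |    F    | F
F | F | F | T ||    T    |    T    |    T    |    F     |          F           |             T              |    T    | F
F | F | T | F ||    F    |    F    |    F    |    T     |          T           |             F              |    F    | F
F | F | T | T ||    T    |    F    |    T    |    F     |          T           |             F              |    T    | T
F | T | F | F ||    T    |    T    |    F    |    T     |          T           |             F              |    F    | F
F | T | F | T ||    F    |    T    |    T    |    F     |          F           |             T              |    T    | T
F | T | T | F ||    T    |    F    |    F    |    T     |          T           |             F              |    F    | F
F | T | T | T ||    F    |    F    |    T    |    F     |          T           |             F              |    T    | T
T | F | F | F ||    F    |    F    |    T    |    F     |          T           |             T              |    T    | T
T | F | F | T ||    T    |    F    |    T    |    F     |          T           |             T              |    T    | F
T | F | T | F ||    F    |    T    |    T    |    F     |          F           |             T              |    T    | T
T | F | T | T ||    T    |    T    |    T    |    F     |          F           |             T              |    T    | F
T | T | F | F ||    T    |    F    |    T    |    F     |          T           |             T              |    T    | F
T | T | F | T ||    F    |    F    |    T    |    F     |          T           |             T              |    T    | T
T | T | T | F ||    T    |    T    |    T    |    F     |          F           |             T              |    T    | F
T | T | T | T ||    F    |    T    |    T    |    F     |          F           |             T              |    T    | T
The formula is true on 7 of the 16 rows.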